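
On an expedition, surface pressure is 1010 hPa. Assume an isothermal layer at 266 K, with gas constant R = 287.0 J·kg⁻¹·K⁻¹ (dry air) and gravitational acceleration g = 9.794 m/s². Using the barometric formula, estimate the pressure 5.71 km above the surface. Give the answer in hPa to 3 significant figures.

Scale height: H = RT/g = 287.0 × 266 / 9.794 = 7794.8 m.
Barometric formula: P = P₀ exp(−z/H).
z/H = 5710.0/7794.8 = 0.73254; exp(−0.73254) = 0.48069.
P = 1010 × 0.48069 = 485.50 hPa.

P ≈ 485 hPa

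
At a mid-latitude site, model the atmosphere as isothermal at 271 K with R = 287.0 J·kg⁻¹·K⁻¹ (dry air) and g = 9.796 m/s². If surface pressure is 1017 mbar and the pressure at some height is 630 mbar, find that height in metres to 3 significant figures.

Scale height: H = RT/g = 287.0 × 271 / 9.796 = 7939.7 m.
Invert the barometric formula: z = H ln(P₀/P).
P₀/P = 1017/630 = 1.6143; ln(1.6143) = 0.47890.
z = 7939.7 × 0.47890 = 3802.3 m.

z ≈ 3800 m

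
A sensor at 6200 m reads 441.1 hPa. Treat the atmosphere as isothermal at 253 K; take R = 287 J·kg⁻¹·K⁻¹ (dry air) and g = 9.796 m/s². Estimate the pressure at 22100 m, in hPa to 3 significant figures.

Scale height: H = RT/g = 287 × 253 / 9.796 = 7412.3 m.
Between two levels, P₂ = P₁ exp(−Δz/H) with Δz = z₂ − z₁.
Δz = 22100 − 6200.0 = 15900 m; Δz/H = 15900/7412.3 = 2.1451.
P₂ = 441.1 × exp(−2.1451) = 441.1 × 0.11706 = 51.635 hPa.

P ≈ 51.6 hPa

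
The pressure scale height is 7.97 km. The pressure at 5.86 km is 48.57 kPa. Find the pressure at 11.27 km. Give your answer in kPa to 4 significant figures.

Between two levels, P₂ = P₁ exp(−Δz/H) with Δz = z₂ − z₁.
Δz = 11270 − 5860.0 = 5410.0 m; Δz/H = 5410.0/7970.0 = 0.67880.
P₂ = 48.57 × exp(−0.67880) = 48.57 × 0.50723 = 24.636 kPa.

P ≈ 24.64 kPa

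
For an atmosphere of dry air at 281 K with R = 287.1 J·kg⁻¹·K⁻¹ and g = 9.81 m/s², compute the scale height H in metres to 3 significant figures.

H ≈ 8220 m

The scale height of an isothermal atmosphere is H = RT/g.
H = 287.1 × 281 / 9.81 = 80675/9.81 = 8223.8 m.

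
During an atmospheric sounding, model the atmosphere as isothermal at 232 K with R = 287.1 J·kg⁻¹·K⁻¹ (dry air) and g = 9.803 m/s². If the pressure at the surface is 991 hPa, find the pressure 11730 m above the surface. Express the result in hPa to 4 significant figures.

P ≈ 176.3 hPa

Scale height: H = RT/g = 287.1 × 232 / 9.803 = 6794.6 m.
Barometric formula: P = P₀ exp(−z/H).
z/H = 11730/6794.6 = 1.7264; exp(−1.7264) = 0.17792.
P = 991 × 0.17792 = 176.32 hPa.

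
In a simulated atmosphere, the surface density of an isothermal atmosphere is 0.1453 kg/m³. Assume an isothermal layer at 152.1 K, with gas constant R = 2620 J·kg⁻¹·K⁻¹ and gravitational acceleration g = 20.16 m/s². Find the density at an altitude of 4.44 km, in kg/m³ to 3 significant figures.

ρ ≈ 0.116 kg/m³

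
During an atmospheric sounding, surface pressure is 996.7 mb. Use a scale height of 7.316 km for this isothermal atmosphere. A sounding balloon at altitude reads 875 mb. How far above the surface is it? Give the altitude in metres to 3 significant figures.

z ≈ 953 m

Invert the barometric formula: z = H ln(P₀/P).
P₀/P = 996.7/875 = 1.1391; ln(1.1391) = 0.13024.
z = 7316.0 × 0.13024 = 952.84 m.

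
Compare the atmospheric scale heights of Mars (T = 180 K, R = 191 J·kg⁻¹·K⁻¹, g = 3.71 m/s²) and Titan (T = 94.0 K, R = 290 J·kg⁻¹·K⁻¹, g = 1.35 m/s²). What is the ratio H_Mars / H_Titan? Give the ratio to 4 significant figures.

H_Mars/H_Titan ≈ 0.4589

H = RT/g for each body.
H_Mars = 191 × 180 / 3.71 = 9266.8 m.
H_Titan = 290 × 94.0 / 1.35 = 20193 m.
H_Mars/H_Titan = 9266.8/20193 = 0.45891.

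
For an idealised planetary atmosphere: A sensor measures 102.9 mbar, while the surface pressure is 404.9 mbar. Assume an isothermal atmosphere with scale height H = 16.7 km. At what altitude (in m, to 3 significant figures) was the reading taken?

z ≈ 22900 m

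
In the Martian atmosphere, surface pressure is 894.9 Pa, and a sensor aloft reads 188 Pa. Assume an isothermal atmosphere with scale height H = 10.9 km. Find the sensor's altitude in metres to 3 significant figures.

Invert the barometric formula: z = H ln(P₀/P).
P₀/P = 894.9/188 = 4.7601; ln(4.7601) = 1.5603.
z = 10900 × 1.5603 = 17007 m.

z ≈ 17000 m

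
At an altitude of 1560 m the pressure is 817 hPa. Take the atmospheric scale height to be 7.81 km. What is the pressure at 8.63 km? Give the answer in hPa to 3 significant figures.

Between two levels, P₂ = P₁ exp(−Δz/H) with Δz = z₂ − z₁.
Δz = 8630.0 − 1560.0 = 7070.0 m; Δz/H = 7070.0/7810.0 = 0.90525.
P₂ = 817 × exp(−0.90525) = 817 × 0.40444 = 330.43 hPa.

P ≈ 330 hPa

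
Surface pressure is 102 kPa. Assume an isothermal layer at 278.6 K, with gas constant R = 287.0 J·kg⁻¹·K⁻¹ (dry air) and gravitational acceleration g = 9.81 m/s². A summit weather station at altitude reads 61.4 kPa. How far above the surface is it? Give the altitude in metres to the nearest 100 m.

Scale height: H = RT/g = 287.0 × 278.6 / 9.81 = 8150.7 m.
Invert the barometric formula: z = H ln(P₀/P).
P₀/P = 102/61.4 = 1.6612; ln(1.6612) = 0.50754.
z = 8150.7 × 0.50754 = 4136.8 m.

z ≈ 4100 m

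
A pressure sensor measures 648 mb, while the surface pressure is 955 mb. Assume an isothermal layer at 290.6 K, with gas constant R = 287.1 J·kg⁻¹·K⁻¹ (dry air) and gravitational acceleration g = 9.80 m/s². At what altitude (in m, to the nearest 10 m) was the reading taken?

z ≈ 3300 m

Scale height: H = RT/g = 287.1 × 290.6 / 9.80 = 8513.4 m.
Invert the barometric formula: z = H ln(P₀/P).
P₀/P = 955/648 = 1.4738; ln(1.4738) = 0.38784.
z = 8513.4 × 0.38784 = 3301.8 m.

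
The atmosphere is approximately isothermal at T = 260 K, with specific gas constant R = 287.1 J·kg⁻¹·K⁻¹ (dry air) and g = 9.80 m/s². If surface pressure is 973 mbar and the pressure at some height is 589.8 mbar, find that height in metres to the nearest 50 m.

Scale height: H = RT/g = 287.1 × 260 / 9.80 = 7616.9 m.
Invert the barometric formula: z = H ln(P₀/P).
P₀/P = 973/589.8 = 1.6497; ln(1.6497) = 0.50059.
z = 7616.9 × 0.50059 = 3812.9 m.

z ≈ 3800 m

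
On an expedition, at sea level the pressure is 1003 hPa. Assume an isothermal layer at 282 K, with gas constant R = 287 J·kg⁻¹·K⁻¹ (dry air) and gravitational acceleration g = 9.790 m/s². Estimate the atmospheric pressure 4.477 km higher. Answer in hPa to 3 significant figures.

P ≈ 584 hPa

Scale height: H = RT/g = 287 × 282 / 9.790 = 8267.0 m.
Barometric formula: P = P₀ exp(−z/H).
z/H = 4477.0/8267.0 = 0.54155; exp(−0.54155) = 0.58185.
P = 1003 × 0.58185 = 583.60 hPa.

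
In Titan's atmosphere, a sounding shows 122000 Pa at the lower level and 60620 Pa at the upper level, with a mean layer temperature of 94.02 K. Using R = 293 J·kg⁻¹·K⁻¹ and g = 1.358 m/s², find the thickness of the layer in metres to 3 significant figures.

Δz ≈ 14200 m

Hypsometric equation: Δz = (R T̄/g) ln(P₁/P₂).
R T̄/g = 293 × 94.02 / 1.358 = 20286 m.
ln(122000/60620) = ln(2.0125) = 0.69938.
Δz = 20286 × 0.69938 = 14188 m.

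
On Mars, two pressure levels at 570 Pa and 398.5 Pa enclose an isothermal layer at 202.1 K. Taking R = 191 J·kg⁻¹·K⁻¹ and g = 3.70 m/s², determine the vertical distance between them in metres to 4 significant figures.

Δz ≈ 3734 m

Hypsometric equation: Δz = (R T̄/g) ln(P₁/P₂).
R T̄/g = 191 × 202.1 / 3.70 = 10433 m.
ln(570/398.5) = ln(1.4304) = 0.35795.
Δz = 10433 × 0.35795 = 3734.5 m.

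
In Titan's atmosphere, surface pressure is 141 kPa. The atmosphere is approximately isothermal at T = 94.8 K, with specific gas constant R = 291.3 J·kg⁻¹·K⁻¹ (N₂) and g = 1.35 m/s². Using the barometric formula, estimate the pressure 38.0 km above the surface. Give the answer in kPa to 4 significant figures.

Scale height: H = RT/g = 291.3 × 94.8 / 1.35 = 20456 m.
Barometric formula: P = P₀ exp(−z/H).
z/H = 38000/20456 = 1.8576; exp(−1.8576) = 0.15605.
P = 141 × 0.15605 = 22.003 kPa.

P ≈ 22.00 kPa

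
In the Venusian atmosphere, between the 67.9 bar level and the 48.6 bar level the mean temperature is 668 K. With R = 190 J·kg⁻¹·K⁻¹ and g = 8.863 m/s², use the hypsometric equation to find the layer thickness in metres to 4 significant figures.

Δz ≈ 4789 m

Hypsometric equation: Δz = (R T̄/g) ln(P₁/P₂).
R T̄/g = 190 × 668 / 8.863 = 14320 m.
ln(67.9/48.6) = ln(1.3971) = 0.33440.
Δz = 14320 × 0.33440 = 4788.6 m.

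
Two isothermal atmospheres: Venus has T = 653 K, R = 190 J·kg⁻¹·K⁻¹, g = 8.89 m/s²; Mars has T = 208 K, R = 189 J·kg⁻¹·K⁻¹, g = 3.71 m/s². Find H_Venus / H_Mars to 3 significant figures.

H = RT/g for each body.
H_Venus = 190 × 653 / 8.89 = 13956 m.
H_Mars = 189 × 208 / 3.71 = 10596 m.
H_Venus/H_Mars = 13956/10596 = 1.3171.

H_Venus/H_Mars ≈ 1.32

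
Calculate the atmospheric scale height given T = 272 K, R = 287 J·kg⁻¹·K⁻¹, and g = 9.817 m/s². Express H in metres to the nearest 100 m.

The scale height of an isothermal atmosphere is H = RT/g.
H = 287 × 272 / 9.817 = 78064/9.817 = 7951.9 m.

H ≈ 8000 m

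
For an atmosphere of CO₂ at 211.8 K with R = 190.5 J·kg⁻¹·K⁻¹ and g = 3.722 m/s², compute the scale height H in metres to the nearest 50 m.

H ≈ 10850 m

The scale height of an isothermal atmosphere is H = RT/g.
H = 190.5 × 211.8 / 3.722 = 40348/3.722 = 10840 m.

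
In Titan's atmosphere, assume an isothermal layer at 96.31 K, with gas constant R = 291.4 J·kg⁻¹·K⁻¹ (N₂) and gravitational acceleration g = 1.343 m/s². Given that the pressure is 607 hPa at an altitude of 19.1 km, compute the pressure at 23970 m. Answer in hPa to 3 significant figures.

Scale height: H = RT/g = 291.4 × 96.31 / 1.343 = 20897 m.
Between two levels, P₂ = P₁ exp(−Δz/H) with Δz = z₂ − z₁.
Δz = 23970 − 19100 = 4870.0 m; Δz/H = 4870.0/20897 = 0.23305.
P₂ = 607 × exp(−0.23305) = 607 × 0.79211 = 480.81 hPa.

P ≈ 481 hPa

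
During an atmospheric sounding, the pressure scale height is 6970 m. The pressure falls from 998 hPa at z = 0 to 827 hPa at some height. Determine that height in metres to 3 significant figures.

Invert the barometric formula: z = H ln(P₀/P).
P₀/P = 998/827 = 1.2068; ln(1.2068) = 0.18797.
z = 6970.0 × 0.18797 = 1310.2 m.

z ≈ 1310 m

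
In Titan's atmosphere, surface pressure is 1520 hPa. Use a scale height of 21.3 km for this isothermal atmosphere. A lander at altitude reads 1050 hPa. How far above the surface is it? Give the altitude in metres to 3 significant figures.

Invert the barometric formula: z = H ln(P₀/P).
P₀/P = 1520/1050 = 1.4476; ln(1.4476) = 0.36991.
z = 21300 × 0.36991 = 7879.1 m.

z ≈ 7880 m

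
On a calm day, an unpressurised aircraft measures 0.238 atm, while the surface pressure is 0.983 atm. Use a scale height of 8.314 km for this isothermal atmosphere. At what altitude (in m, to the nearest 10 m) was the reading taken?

z ≈ 11790 m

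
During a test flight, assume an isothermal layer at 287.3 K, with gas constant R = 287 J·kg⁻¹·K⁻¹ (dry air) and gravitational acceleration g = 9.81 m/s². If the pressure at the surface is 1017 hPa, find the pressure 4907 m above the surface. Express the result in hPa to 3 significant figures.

P ≈ 567 hPa

Scale height: H = RT/g = 287 × 287.3 / 9.81 = 8405.2 m.
Barometric formula: P = P₀ exp(−z/H).
z/H = 4907.0/8405.2 = 0.58381; exp(−0.58381) = 0.55777.
P = 1017 × 0.55777 = 567.25 hPa.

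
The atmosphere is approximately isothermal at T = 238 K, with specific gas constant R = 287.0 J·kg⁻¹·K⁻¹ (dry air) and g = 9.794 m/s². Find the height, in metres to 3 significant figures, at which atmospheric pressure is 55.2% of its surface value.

Scale height: H = RT/g = 287.0 × 238 / 9.794 = 6974.3 m.
Set P/P₀ = exp(−z/H) = 0.552, so z = −H ln(0.552).
−ln(0.552) = 0.59421; z = 6974.3 × 0.59421 = 4144.2 m.

z ≈ 4140 m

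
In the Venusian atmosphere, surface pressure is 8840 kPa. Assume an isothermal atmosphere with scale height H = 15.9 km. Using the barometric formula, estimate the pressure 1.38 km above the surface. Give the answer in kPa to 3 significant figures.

Barometric formula: P = P₀ exp(−z/H).
z/H = 1380.0/15900 = 0.086792; exp(−0.086792) = 0.91687.
P = 8840 × 0.91687 = 8105.1 kPa.

P ≈ 8110 kPa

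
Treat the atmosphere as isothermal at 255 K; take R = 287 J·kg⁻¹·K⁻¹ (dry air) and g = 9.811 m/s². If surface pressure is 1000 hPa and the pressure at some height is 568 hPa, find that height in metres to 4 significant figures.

z ≈ 4219 m

Scale height: H = RT/g = 287 × 255 / 9.811 = 7459.5 m.
Invert the barometric formula: z = H ln(P₀/P).
P₀/P = 1000/568 = 1.7606; ln(1.7606) = 0.56565.
z = 7459.5 × 0.56565 = 4219.5 m.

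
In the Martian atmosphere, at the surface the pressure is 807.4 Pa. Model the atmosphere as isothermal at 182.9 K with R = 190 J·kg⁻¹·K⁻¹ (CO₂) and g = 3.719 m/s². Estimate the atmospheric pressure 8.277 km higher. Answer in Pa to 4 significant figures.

Scale height: H = RT/g = 190 × 182.9 / 3.719 = 9344.2 m.
Barometric formula: P = P₀ exp(−z/H).
z/H = 8277.0/9344.2 = 0.88579; exp(−0.88579) = 0.41239.
P = 807.4 × 0.41239 = 332.96 Pa.

P ≈ 333.0 Pa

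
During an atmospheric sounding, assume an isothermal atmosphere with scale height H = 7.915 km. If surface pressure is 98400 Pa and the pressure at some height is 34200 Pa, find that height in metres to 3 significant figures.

z ≈ 8360 m

Invert the barometric formula: z = H ln(P₀/P).
P₀/P = 98400/34200 = 2.8772; ln(2.8772) = 1.0568.
z = 7915.0 × 1.0568 = 8364.6 m.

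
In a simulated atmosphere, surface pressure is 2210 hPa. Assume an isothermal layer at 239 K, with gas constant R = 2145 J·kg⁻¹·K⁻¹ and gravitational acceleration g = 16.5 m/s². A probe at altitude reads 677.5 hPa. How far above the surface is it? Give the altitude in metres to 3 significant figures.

z ≈ 36700 m

Scale height: H = RT/g = 2145 × 239 / 16.5 = 31070 m.
Invert the barometric formula: z = H ln(P₀/P).
P₀/P = 2210/677.5 = 3.2620; ln(3.2620) = 1.1823.
z = 31070 × 1.1823 = 36734 m.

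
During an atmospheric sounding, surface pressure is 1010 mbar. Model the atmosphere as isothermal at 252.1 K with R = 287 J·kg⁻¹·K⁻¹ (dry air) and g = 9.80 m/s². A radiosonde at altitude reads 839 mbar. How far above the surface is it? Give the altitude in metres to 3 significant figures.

Scale height: H = RT/g = 287 × 252.1 / 9.80 = 7382.9 m.
Invert the barometric formula: z = H ln(P₀/P).
P₀/P = 1010/839 = 1.2038; ln(1.2038) = 0.18548.
z = 7382.9 × 0.18548 = 1369.4 m.

z ≈ 1370 m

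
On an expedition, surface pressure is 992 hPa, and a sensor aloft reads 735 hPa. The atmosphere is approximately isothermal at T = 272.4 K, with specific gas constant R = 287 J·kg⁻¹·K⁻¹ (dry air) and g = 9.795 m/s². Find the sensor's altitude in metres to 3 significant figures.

z ≈ 2390 m

Scale height: H = RT/g = 287 × 272.4 / 9.795 = 7981.5 m.
Invert the barometric formula: z = H ln(P₀/P).
P₀/P = 992/735 = 1.3497; ln(1.3497) = 0.29988.
z = 7981.5 × 0.29988 = 2393.5 m.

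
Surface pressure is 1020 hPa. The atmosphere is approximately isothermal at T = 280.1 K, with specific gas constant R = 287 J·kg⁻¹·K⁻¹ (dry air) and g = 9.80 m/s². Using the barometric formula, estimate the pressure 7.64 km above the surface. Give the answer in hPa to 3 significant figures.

P ≈ 402 hPa

Scale height: H = RT/g = 287 × 280.1 / 9.80 = 8202.9 m.
Barometric formula: P = P₀ exp(−z/H).
z/H = 7640.0/8202.9 = 0.93138; exp(−0.93138) = 0.39401.
P = 1020 × 0.39401 = 401.89 hPa.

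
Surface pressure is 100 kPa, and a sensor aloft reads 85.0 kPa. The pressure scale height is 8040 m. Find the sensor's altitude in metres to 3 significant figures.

z ≈ 1310 m

Invert the barometric formula: z = H ln(P₀/P).
P₀/P = 100/85.0 = 1.1765; ln(1.1765) = 0.16254.
z = 8040.0 × 0.16254 = 1306.8 m.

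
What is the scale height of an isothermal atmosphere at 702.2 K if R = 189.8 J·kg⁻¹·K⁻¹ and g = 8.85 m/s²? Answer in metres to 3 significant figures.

H ≈ 15100 m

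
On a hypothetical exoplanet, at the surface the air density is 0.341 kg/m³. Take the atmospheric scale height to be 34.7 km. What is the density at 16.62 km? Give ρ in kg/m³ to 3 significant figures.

In an isothermal atmosphere, density decays like pressure: ρ = ρ₀ exp(−z/H).
z/H = 16620/34700 = 0.47896; exp(−0.47896) = 0.61943.
ρ = 0.341 × 0.61943 = 0.21123 kg/m³.

ρ ≈ 0.211 kg/m³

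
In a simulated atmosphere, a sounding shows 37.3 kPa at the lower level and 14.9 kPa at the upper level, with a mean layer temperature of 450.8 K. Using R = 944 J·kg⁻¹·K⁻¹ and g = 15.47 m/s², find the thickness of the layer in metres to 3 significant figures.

Hypsometric equation: Δz = (R T̄/g) ln(P₁/P₂).
R T̄/g = 944 × 450.8 / 15.47 = 27508 m.
ln(37.3/14.9) = ln(2.5034) = 0.91765.
Δz = 27508 × 0.91765 = 25243 m.

Δz ≈ 25200 m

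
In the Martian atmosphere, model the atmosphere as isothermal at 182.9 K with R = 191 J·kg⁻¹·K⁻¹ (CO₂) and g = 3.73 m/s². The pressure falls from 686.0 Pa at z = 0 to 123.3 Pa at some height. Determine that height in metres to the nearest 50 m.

z ≈ 16050 m

Scale height: H = RT/g = 191 × 182.9 / 3.73 = 9365.7 m.
Invert the barometric formula: z = H ln(P₀/P).
P₀/P = 686.0/123.3 = 5.5637; ln(5.5637) = 1.7163.
z = 9365.7 × 1.7163 = 16074 m.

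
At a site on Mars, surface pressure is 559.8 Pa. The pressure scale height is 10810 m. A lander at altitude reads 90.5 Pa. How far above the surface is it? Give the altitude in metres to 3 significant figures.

z ≈ 19700 m

Invert the barometric formula: z = H ln(P₀/P).
P₀/P = 559.8/90.5 = 6.1856; ln(6.1856) = 1.8222.
z = 10810 × 1.8222 = 19698 m.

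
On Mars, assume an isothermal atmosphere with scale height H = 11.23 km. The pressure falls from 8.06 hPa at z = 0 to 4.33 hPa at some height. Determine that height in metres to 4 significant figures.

z ≈ 6978 m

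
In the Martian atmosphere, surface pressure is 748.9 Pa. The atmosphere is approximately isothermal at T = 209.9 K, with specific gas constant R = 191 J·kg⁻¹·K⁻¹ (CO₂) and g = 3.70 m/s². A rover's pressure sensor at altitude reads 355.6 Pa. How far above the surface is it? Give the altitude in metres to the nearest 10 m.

z ≈ 8070 m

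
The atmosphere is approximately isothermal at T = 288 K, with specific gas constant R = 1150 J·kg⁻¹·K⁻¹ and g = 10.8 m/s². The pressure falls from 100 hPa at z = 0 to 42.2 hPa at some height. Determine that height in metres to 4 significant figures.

Scale height: H = RT/g = 1150 × 288 / 10.8 = 30667 m.
Invert the barometric formula: z = H ln(P₀/P).
P₀/P = 100/42.2 = 2.3697; ln(2.3697) = 0.86276.
z = 30667 × 0.86276 = 26458 m.

z ≈ 26460 m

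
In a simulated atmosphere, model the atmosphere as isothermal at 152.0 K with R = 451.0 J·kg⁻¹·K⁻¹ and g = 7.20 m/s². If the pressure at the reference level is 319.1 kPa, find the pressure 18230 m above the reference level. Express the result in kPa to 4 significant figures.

Scale height: H = RT/g = 451.0 × 152.0 / 7.20 = 9521.1 m.
Barometric formula: P = P₀ exp(−z/H).
z/H = 18230/9521.1 = 1.9147; exp(−1.9147) = 0.14739.
P = 319.1 × 0.14739 = 47.032 kPa.

P ≈ 47.03 kPa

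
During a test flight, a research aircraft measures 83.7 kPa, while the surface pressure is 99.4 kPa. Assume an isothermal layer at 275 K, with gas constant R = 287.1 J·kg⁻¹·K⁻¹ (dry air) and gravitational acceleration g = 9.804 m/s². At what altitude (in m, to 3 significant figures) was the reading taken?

z ≈ 1380 m

Scale height: H = RT/g = 287.1 × 275 / 9.804 = 8053.1 m.
Invert the barometric formula: z = H ln(P₀/P).
P₀/P = 99.4/83.7 = 1.1876; ln(1.1876) = 0.17193.
z = 8053.1 × 0.17193 = 1384.6 m.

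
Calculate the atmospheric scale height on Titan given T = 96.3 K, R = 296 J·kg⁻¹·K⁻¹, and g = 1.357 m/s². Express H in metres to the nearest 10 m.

The scale height of an isothermal atmosphere is H = RT/g.
H = 296 × 96.3 / 1.357 = 28505/1.357 = 21006 m.

H ≈ 21010 m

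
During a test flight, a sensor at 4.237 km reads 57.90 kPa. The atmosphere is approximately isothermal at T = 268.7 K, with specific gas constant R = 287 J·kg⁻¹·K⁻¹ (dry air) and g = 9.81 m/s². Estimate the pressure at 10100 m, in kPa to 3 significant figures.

P ≈ 27.5 kPa

Scale height: H = RT/g = 287 × 268.7 / 9.81 = 7861.0 m.
Between two levels, P₂ = P₁ exp(−Δz/H) with Δz = z₂ − z₁.
Δz = 10100 − 4237.0 = 5863.0 m; Δz/H = 5863.0/7861.0 = 0.74583.
P₂ = 57.90 × exp(−0.74583) = 57.90 × 0.47434 = 27.464 kPa.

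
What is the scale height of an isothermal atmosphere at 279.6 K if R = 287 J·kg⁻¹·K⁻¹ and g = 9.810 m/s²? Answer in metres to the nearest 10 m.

The scale height of an isothermal atmosphere is H = RT/g.
H = 287 × 279.6 / 9.810 = 80245/9.810 = 8179.9 m.

H ≈ 8180 m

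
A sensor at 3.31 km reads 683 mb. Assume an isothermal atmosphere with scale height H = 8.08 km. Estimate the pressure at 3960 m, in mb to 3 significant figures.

Between two levels, P₂ = P₁ exp(−Δz/H) with Δz = z₂ − z₁.
Δz = 3960.0 − 3310.0 = 650.00 m; Δz/H = 650.00/8080.0 = 0.080446.
P₂ = 683 × exp(−0.080446) = 683 × 0.92270 = 630.20 mb.

P ≈ 630 mb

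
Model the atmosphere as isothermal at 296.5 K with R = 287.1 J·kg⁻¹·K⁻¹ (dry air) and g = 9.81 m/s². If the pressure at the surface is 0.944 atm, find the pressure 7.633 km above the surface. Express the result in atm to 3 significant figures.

Scale height: H = RT/g = 287.1 × 296.5 / 9.81 = 8677.4 m.
Barometric formula: P = P₀ exp(−z/H).
z/H = 7633.0/8677.4 = 0.87964; exp(−0.87964) = 0.41493.
P = 0.944 × 0.41493 = 0.39169 atm.

P ≈ 0.392 atm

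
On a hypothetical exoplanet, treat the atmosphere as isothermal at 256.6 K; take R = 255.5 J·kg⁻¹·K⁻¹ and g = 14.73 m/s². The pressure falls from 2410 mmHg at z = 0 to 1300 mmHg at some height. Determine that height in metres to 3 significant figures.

Scale height: H = RT/g = 255.5 × 256.6 / 14.73 = 4450.9 m.
Invert the barometric formula: z = H ln(P₀/P).
P₀/P = 2410/1300 = 1.8538; ln(1.8538) = 0.61724.
z = 4450.9 × 0.61724 = 2747.3 m.

z ≈ 2750 m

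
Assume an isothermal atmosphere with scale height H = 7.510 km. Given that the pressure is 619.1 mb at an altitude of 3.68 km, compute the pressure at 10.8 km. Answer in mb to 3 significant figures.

Between two levels, P₂ = P₁ exp(−Δz/H) with Δz = z₂ − z₁.
Δz = 10800 − 3680.0 = 7120.0 m; Δz/H = 7120.0/7510.0 = 0.94807.
P₂ = 619.1 × exp(−0.94807) = 619.1 × 0.38749 = 239.90 mb.

P ≈ 240 mb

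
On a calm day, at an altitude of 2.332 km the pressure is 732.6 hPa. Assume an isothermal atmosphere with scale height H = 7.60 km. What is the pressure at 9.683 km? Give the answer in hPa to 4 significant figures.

P ≈ 278.5 hPa

Between two levels, P₂ = P₁ exp(−Δz/H) with Δz = z₂ − z₁.
Δz = 9683.0 − 2332.0 = 7351.0 m; Δz/H = 7351.0/7600.0 = 0.96724.
P₂ = 732.6 × exp(−0.96724) = 732.6 × 0.38013 = 278.48 hPa.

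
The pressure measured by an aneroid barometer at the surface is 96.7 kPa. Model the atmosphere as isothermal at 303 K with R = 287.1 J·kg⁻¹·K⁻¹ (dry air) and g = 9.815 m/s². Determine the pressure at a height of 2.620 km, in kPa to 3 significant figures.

P ≈ 72.0 kPa

Scale height: H = RT/g = 287.1 × 303 / 9.815 = 8863.1 m.
Barometric formula: P = P₀ exp(−z/H).
z/H = 2620.0/8863.1 = 0.29561; exp(−0.29561) = 0.74408.
P = 96.7 × 0.74408 = 71.953 kPa.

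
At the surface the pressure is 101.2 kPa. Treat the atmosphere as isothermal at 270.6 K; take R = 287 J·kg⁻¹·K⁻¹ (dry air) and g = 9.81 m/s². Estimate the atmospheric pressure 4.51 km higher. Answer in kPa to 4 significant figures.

P ≈ 57.25 kPa

Scale height: H = RT/g = 287 × 270.6 / 9.81 = 7916.6 m.
Barometric formula: P = P₀ exp(−z/H).
z/H = 4510.0/7916.6 = 0.56969; exp(−0.56969) = 0.56570.
P = 101.2 × 0.56570 = 57.249 kPa.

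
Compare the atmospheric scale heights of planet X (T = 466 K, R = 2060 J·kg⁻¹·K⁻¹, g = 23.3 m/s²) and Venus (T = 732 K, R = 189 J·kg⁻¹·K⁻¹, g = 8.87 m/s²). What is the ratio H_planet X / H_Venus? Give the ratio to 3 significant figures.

H_planet X/H_Venus ≈ 2.64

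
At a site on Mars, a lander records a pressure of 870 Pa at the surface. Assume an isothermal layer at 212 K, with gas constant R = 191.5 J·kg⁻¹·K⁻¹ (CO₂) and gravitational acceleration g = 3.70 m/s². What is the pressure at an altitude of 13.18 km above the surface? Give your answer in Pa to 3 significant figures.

Scale height: H = RT/g = 191.5 × 212 / 3.70 = 10972 m.
Barometric formula: P = P₀ exp(−z/H).
z/H = 13180/10972 = 1.2012; exp(−1.2012) = 0.30083.
P = 870 × 0.30083 = 261.72 Pa.

P ≈ 262 Pa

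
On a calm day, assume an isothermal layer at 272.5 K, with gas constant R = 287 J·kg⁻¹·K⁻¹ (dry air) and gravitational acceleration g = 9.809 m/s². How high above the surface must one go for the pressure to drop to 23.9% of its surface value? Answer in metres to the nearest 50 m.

z ≈ 11400 m

Scale height: H = RT/g = 287 × 272.5 / 9.809 = 7973.0 m.
Set P/P₀ = exp(−z/H) = 0.239, so z = −H ln(0.239).
−ln(0.239) = 1.4313; z = 7973.0 × 1.4313 = 11412 m.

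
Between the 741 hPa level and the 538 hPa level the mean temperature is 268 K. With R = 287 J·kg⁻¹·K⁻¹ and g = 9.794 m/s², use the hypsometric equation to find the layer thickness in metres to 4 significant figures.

Δz ≈ 2514 m

Hypsometric equation: Δz = (R T̄/g) ln(P₁/P₂).
R T̄/g = 287 × 268 / 9.794 = 7853.4 m.
ln(741/538) = ln(1.3773) = 0.32013.
Δz = 7853.4 × 0.32013 = 2514.1 m.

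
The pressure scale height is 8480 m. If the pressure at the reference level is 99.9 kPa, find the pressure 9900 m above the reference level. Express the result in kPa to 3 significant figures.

P ≈ 31.1 kPa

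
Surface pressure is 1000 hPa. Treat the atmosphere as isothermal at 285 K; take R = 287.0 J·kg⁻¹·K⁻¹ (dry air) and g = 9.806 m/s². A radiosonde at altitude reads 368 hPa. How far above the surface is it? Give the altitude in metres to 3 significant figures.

z ≈ 8340 m

Scale height: H = RT/g = 287.0 × 285 / 9.806 = 8341.3 m.
Invert the barometric formula: z = H ln(P₀/P).
P₀/P = 1000/368 = 2.7174; ln(2.7174) = 0.99968.
z = 8341.3 × 0.99968 = 8338.6 m.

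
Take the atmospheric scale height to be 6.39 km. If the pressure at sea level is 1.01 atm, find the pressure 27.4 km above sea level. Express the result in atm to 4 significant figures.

Barometric formula: P = P₀ exp(−z/H).
z/H = 27400/6390.0 = 4.2879; exp(−4.2879) = 0.013734.
P = 1.01 × 0.013734 = 0.013871 atm.

P ≈ 0.01387 atm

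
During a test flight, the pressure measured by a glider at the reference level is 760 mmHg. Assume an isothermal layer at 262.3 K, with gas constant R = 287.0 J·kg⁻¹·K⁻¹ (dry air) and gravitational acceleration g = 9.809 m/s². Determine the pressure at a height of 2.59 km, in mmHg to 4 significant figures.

Scale height: H = RT/g = 287.0 × 262.3 / 9.809 = 7674.6 m.
Barometric formula: P = P₀ exp(−z/H).
z/H = 2590.0/7674.6 = 0.33748; exp(−0.33748) = 0.71357.
P = 760 × 0.71357 = 542.31 mmHg.

P ≈ 542.3 mmHg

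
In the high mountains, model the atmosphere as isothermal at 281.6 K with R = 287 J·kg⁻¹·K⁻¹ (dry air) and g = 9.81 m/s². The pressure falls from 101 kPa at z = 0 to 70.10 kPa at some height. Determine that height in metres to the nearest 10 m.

Scale height: H = RT/g = 287 × 281.6 / 9.81 = 8238.5 m.
Invert the barometric formula: z = H ln(P₀/P).
P₀/P = 101/70.10 = 1.4408; ln(1.4408) = 0.36520.
z = 8238.5 × 0.36520 = 3008.7 m.

z ≈ 3010 m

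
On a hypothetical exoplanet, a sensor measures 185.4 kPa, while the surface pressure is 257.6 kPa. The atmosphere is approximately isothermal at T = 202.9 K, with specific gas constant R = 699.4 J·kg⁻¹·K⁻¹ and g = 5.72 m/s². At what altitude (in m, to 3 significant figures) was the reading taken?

Scale height: H = RT/g = 699.4 × 202.9 / 5.72 = 24809 m.
Invert the barometric formula: z = H ln(P₀/P).
P₀/P = 257.6/185.4 = 1.3894; ln(1.3894) = 0.32887.
z = 24809 × 0.32887 = 8158.9 m.

z ≈ 8160 m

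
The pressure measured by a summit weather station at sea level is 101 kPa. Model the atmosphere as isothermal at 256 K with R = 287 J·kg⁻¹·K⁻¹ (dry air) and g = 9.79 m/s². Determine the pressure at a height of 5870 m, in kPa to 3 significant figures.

Scale height: H = RT/g = 287 × 256 / 9.79 = 7504.8 m.
Barometric formula: P = P₀ exp(−z/H).
z/H = 5870.0/7504.8 = 0.78217; exp(−0.78217) = 0.45741.
P = 101 × 0.45741 = 46.198 kPa.

P ≈ 46.2 kPa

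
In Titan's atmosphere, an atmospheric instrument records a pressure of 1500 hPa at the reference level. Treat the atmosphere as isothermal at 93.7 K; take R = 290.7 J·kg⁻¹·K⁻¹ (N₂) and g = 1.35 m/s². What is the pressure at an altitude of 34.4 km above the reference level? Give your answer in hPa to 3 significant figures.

Scale height: H = RT/g = 290.7 × 93.7 / 1.35 = 20177 m.
Barometric formula: P = P₀ exp(−z/H).
z/H = 34400/20177 = 1.7049; exp(−1.7049) = 0.18179.
P = 1500 × 0.18179 = 272.69 hPa.

P ≈ 273 hPa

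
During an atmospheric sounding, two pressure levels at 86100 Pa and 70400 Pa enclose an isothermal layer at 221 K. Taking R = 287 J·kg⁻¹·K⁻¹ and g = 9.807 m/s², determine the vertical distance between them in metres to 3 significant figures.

Δz ≈ 1300 m

Hypsometric equation: Δz = (R T̄/g) ln(P₁/P₂).
R T̄/g = 287 × 221 / 9.807 = 6467.5 m.
ln(86100/70400) = ln(1.2230) = 0.20131.
Δz = 6467.5 × 0.20131 = 1302.0 m.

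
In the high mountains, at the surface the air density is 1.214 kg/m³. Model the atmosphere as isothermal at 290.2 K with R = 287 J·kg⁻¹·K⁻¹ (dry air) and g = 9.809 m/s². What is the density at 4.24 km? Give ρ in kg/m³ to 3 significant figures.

Scale height: H = RT/g = 287 × 290.2 / 9.809 = 8490.9 m.
In an isothermal atmosphere, density decays like pressure: ρ = ρ₀ exp(−z/H).
z/H = 4240.0/8490.9 = 0.49936; exp(−0.49936) = 0.60692.
ρ = 1.214 × 0.60692 = 0.73680 kg/m³.

ρ ≈ 0.737 kg/m³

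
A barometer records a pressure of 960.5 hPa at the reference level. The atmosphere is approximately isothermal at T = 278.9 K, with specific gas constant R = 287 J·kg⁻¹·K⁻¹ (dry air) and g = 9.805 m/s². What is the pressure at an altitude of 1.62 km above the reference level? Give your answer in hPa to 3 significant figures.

P ≈ 788 hPa

Scale height: H = RT/g = 287 × 278.9 / 9.805 = 8163.6 m.
Barometric formula: P = P₀ exp(−z/H).
z/H = 1620.0/8163.6 = 0.19844; exp(−0.19844) = 0.82001.
P = 960.5 × 0.82001 = 787.62 hPa.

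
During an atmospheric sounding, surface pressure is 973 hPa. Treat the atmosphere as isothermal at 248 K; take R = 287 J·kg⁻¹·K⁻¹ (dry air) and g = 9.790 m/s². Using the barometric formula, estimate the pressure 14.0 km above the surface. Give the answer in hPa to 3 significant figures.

P ≈ 142 hPa

Scale height: H = RT/g = 287 × 248 / 9.790 = 7270.3 m.
Barometric formula: P = P₀ exp(−z/H).
z/H = 14000/7270.3 = 1.9256; exp(−1.9256) = 0.14579.
P = 973 × 0.14579 = 141.85 hPa.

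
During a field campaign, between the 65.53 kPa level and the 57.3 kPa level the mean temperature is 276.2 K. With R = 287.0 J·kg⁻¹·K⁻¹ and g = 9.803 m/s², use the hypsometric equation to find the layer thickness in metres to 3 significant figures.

Hypsometric equation: Δz = (R T̄/g) ln(P₁/P₂).
R T̄/g = 287.0 × 276.2 / 9.803 = 8086.2 m.
ln(65.53/57.3) = ln(1.1436) = 0.13418.
Δz = 8086.2 × 0.13418 = 1085.0 m.

Δz ≈ 1090 m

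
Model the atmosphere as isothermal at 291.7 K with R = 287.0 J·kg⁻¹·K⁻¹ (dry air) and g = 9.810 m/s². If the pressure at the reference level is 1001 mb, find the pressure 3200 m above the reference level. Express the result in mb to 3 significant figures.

P ≈ 688 mb

Scale height: H = RT/g = 287.0 × 291.7 / 9.810 = 8533.9 m.
Barometric formula: P = P₀ exp(−z/H).
z/H = 3200.0/8533.9 = 0.37498; exp(−0.37498) = 0.68730.
P = 1001 × 0.68730 = 687.99 mb.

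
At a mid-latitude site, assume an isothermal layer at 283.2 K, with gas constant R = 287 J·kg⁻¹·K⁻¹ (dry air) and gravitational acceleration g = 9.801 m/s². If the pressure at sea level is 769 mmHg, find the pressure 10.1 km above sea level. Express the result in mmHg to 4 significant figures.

Scale height: H = RT/g = 287 × 283.2 / 9.801 = 8292.9 m.
Barometric formula: P = P₀ exp(−z/H).
z/H = 10100/8292.9 = 1.2179; exp(−1.2179) = 0.29585.
P = 769 × 0.29585 = 227.51 mmHg.

P ≈ 227.5 mmHg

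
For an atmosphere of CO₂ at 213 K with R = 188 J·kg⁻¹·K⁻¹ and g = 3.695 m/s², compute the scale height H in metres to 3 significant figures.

The scale height of an isothermal atmosphere is H = RT/g.
H = 188 × 213 / 3.695 = 40044/3.695 = 10837 m.

H ≈ 10800 m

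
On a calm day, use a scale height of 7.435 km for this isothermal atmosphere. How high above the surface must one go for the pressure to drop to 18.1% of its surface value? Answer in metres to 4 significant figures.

Set P/P₀ = exp(−z/H) = 0.181, so z = −H ln(0.181).
−ln(0.181) = 1.7093; z = 7435.0 × 1.7093 = 12709 m.

z ≈ 12710 m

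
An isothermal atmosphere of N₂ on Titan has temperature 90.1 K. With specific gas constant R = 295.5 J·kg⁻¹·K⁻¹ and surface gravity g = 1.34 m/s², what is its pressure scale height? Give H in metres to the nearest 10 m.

The scale height of an isothermal atmosphere is H = RT/g.
H = 295.5 × 90.1 / 1.34 = 26625/1.34 = 19869 m.

H ≈ 19870 m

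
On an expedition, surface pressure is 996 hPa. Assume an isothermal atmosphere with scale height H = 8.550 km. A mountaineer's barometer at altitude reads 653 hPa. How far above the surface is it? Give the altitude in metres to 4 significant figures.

Invert the barometric formula: z = H ln(P₀/P).
P₀/P = 996/653 = 1.5253; ln(1.5253) = 0.42219.
z = 8550.0 × 0.42219 = 3609.7 m.

z ≈ 3610 m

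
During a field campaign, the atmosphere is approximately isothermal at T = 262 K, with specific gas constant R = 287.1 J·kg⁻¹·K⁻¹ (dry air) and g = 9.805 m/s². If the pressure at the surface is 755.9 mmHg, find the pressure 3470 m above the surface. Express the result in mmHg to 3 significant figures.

Scale height: H = RT/g = 287.1 × 262 / 9.805 = 7671.6 m.
Barometric formula: P = P₀ exp(−z/H).
z/H = 3470.0/7671.6 = 0.45232; exp(−0.45232) = 0.63615.
P = 755.9 × 0.63615 = 480.87 mmHg.

P ≈ 481 mmHg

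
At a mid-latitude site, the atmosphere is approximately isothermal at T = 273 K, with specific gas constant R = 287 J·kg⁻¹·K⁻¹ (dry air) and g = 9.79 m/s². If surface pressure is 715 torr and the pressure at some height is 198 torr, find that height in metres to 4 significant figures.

Scale height: H = RT/g = 287 × 273 / 9.79 = 8003.2 m.
Invert the barometric formula: z = H ln(P₀/P).
P₀/P = 715/198 = 3.6111; ln(3.6111) = 1.2840.
z = 8003.2 × 1.2840 = 10276 m.

z ≈ 10280 m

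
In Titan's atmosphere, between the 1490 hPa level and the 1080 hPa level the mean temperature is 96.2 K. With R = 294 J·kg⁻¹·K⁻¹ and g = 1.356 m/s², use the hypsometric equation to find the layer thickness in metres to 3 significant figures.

Hypsometric equation: Δz = (R T̄/g) ln(P₁/P₂).
R T̄/g = 294 × 96.2 / 1.356 = 20858 m.
ln(1490/1080) = ln(1.3796) = 0.32179.
Δz = 20858 × 0.32179 = 6711.9 m.

Δz ≈ 6710 m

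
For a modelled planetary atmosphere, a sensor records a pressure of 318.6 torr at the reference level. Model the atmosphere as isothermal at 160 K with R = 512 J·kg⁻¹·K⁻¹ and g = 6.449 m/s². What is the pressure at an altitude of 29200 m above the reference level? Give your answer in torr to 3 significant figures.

Scale height: H = RT/g = 512 × 160 / 6.449 = 12703 m.
Barometric formula: P = P₀ exp(−z/H).
z/H = 29200/12703 = 2.2987; exp(−2.2987) = 0.10039.
P = 318.6 × 0.10039 = 31.984 torr.

P ≈ 32.0 torr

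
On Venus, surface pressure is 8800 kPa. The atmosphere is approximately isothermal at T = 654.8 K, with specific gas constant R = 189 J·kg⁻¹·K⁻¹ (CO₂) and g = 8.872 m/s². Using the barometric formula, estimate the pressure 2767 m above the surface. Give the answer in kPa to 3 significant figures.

P ≈ 7220 kPa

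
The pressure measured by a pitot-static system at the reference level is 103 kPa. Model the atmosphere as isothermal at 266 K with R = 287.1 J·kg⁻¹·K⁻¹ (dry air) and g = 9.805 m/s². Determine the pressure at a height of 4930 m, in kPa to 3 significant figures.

Scale height: H = RT/g = 287.1 × 266 / 9.805 = 7788.7 m.
Barometric formula: P = P₀ exp(−z/H).
z/H = 4930.0/7788.7 = 0.63297; exp(−0.63297) = 0.53101.
P = 103 × 0.53101 = 54.694 kPa.

P ≈ 54.7 kPa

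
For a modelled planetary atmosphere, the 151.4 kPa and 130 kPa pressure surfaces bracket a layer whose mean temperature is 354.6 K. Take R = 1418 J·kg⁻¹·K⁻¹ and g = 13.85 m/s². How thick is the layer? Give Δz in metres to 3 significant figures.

Δz ≈ 5530 m

Hypsometric equation: Δz = (R T̄/g) ln(P₁/P₂).
R T̄/g = 1418 × 354.6 / 13.85 = 36305 m.
ln(151.4/130) = ln(1.1646) = 0.15238.
Δz = 36305 × 0.15238 = 5532.2 m.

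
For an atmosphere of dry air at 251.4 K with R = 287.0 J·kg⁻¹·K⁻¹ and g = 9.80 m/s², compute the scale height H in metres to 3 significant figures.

H ≈ 7360 m

The scale height of an isothermal atmosphere is H = RT/g.
H = 287.0 × 251.4 / 9.80 = 72152/9.80 = 7362.4 m.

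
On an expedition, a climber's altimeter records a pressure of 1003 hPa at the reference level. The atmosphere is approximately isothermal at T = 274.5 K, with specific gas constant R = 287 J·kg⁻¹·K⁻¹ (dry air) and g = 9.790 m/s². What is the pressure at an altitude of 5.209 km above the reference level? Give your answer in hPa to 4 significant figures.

P ≈ 525.0 hPa

Scale height: H = RT/g = 287 × 274.5 / 9.790 = 8047.1 m.
Barometric formula: P = P₀ exp(−z/H).
z/H = 5209.0/8047.1 = 0.64731; exp(−0.64731) = 0.52345.
P = 1003 × 0.52345 = 525.02 hPa.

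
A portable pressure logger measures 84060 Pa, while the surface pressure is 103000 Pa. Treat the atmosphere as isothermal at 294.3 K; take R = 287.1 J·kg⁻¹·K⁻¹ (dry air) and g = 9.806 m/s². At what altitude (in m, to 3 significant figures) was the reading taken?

z ≈ 1750 m

Scale height: H = RT/g = 287.1 × 294.3 / 9.806 = 8616.5 m.
Invert the barometric formula: z = H ln(P₀/P).
P₀/P = 103000/84060 = 1.2253; ln(1.2253) = 0.20319.
z = 8616.5 × 0.20319 = 1750.8 m.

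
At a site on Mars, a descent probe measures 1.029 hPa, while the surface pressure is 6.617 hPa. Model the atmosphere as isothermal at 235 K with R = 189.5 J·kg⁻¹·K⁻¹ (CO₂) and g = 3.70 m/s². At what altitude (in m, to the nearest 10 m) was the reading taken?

z ≈ 22400 m

Scale height: H = RT/g = 189.5 × 235 / 3.70 = 12036 m.
Invert the barometric formula: z = H ln(P₀/P).
P₀/P = 6.617/1.029 = 6.4305; ln(6.4305) = 1.8611.
z = 12036 × 1.8611 = 22400 m.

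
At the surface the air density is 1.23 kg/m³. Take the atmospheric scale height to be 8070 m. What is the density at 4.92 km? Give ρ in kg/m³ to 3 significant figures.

ρ ≈ 0.669 kg/m³

In an isothermal atmosphere, density decays like pressure: ρ = ρ₀ exp(−z/H).
z/H = 4920.0/8070.0 = 0.60967; exp(−0.60967) = 0.54353.
ρ = 1.23 × 0.54353 = 0.66854 kg/m³.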